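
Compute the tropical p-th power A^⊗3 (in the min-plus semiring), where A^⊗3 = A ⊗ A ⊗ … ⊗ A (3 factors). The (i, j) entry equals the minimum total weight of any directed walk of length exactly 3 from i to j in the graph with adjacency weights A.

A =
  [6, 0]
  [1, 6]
A^⊗3 =
  [7, 1]
  [2, 7]

Each entry (A^⊗3)_ij equals the minimum over all length-3 walks i = v_0 → v_1 → … → v_3 = j of Σ_t A[v_t][v_{t+1}]. For example, for (i, j) = (0, 1) we minimise over 4 possible intermediate vertex sequences; the minimum is 1, attained along the walk 0 → 1 → 0 → 1.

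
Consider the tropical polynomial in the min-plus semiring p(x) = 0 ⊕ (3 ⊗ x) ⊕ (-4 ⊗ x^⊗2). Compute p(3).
p(3) = 0

A tropical monomial a ⊗ x^⊗i evaluates to a + i · x. Evaluating each term at x = 3:
  Term 0 contributes 0 + 0 · 3 = 0
  Term 1 contributes 3 + 1 · 3 = 6
  Term 2 contributes -4 + 2 · 3 = 2
p(3) = ⊕ of these = min[0, 6, 2] = 0.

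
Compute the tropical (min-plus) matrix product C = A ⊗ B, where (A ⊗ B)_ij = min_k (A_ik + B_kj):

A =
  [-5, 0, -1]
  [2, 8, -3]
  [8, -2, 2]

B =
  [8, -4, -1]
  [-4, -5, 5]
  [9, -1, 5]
A ⊗ B =
  [-4, -9, -6]
  [4, -4, 1]
  [-6, -7, 3]

Apply the min-plus product entry-by-entry:
  C[0][0] = min over k of (A[0][0] + B[0][0] = -5 + 8 = 3, A[0][1] + B[1][0] = 0 + -4 = -4, A[0][2] + B[2][0] = -1 + 9 = 8) = -4 (attained at k = 1)
  C[0][1] = min over k of (A[0][0] + B[0][1] = -5 + -4 = -9, A[0][1] + B[1][1] = 0 + -5 = -5, A[0][2] + B[2][1] = -1 + -1 = -2) = -9 (attained at k = 0)
  C[0][2] = min over k of (A[0][0] + B[0][2] = -5 + -1 = -6, A[0][1] + B[1][2] = 0 + 5 = 5, A[0][2] + B[2][2] = -1 + 5 = 4) = -6 (attained at k = 0)
  C[1][0] = min over k of (A[1][0] + B[0][0] = 2 + 8 = 10, A[1][1] + B[1][0] = 8 + -4 = 4, A[1][2] + B[2][0] = -3 + 9 = 6) = 4 (attained at k = 1)
  C[1][1] = min over k of (A[1][0] + B[0][1] = 2 + -4 = -2, A[1][1] + B[1][1] = 8 + -5 = 3, A[1][2] + B[2][1] = -3 + -1 = -4) = -4 (attained at k = 2)
  C[1][2] = min over k of (A[1][0] + B[0][2] = 2 + -1 = 1, A[1][1] + B[1][2] = 8 + 5 = 13, A[1][2] + B[2][2] = -3 + 5 = 2) = 1 (attained at k = 0)
  C[2][0] = min over k of (A[2][0] + B[0][0] = 8 + 8 = 16, A[2][1] + B[1][0] = -2 + -4 = -6, A[2][2] + B[2][0] = 2 + 9 = 11) = -6 (attained at k = 1)
  C[2][1] = min over k of (A[2][0] + B[0][1] = 8 + -4 = 4, A[2][1] + B[1][1] = -2 + -5 = -7, A[2][2] + B[2][1] = 2 + -1 = 1) = -7 (attained at k = 1)
  C[2][2] = min over k of (A[2][0] + B[0][2] = 8 + -1 = 7, A[2][1] + B[1][2] = -2 + 5 = 3, A[2][2] + B[2][2] = 2 + 5 = 7) = 3 (attained at k = 1)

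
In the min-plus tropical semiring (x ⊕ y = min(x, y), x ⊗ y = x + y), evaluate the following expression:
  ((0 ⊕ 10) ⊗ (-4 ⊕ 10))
((0 ⊕ 10) ⊗ (-4 ⊕ 10)) = -4

Expand innermost to outermost. Recall ⊕ takes the minimum of its arguments and ⊗ takes their sum. Working out the expression ((0 ⊕ 10) ⊗ (-4 ⊕ 10)) gives -4.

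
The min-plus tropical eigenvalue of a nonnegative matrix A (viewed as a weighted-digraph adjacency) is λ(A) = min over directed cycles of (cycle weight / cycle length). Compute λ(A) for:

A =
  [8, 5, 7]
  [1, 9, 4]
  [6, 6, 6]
λ(A) = 3

Enumerate directed cycles and compute their means (weight / length). Sample:
  cycle 0 → 0: weight = 8, length = 1, mean = 8/1 ≈ 8.000
  cycle 1 → 1: weight = 9, length = 1, mean = 9/1 ≈ 9.000
  cycle 2 → 2: weight = 6, length = 1, mean = 6/1 ≈ 6.000
  cycle 0 → 1 → 0: weight = 6, length = 2, mean = 6/2 ≈ 3.000
  cycle 0 → 2 → 0: weight = 13, length = 2, mean = 13/2 ≈ 6.500
  cycle 1 → 0 → 1: weight = 6, length = 2, mean = 6/2 ≈ 3.000
Minimum mean = 3.000, attained e.g. along the cycle 0 → 1 → 0 with weight 6 and length 2. So λ(A) = 6/2 = 3.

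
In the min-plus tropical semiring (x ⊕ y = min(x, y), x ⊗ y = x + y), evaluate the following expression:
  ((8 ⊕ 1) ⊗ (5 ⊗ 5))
((8 ⊕ 1) ⊗ (5 ⊗ 5)) = 11

Expand innermost to outermost. Recall ⊕ takes the minimum of its arguments and ⊗ takes their sum. Working out the expression ((8 ⊕ 1) ⊗ (5 ⊗ 5)) gives 11.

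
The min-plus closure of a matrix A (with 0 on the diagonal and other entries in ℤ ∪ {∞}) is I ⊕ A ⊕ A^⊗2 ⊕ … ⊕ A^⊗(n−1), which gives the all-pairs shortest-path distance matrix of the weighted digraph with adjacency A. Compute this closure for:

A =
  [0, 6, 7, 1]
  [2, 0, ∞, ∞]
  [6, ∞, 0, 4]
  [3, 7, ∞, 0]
Closure =
  [0, 6, 7, 1]
  [2, 0, 9, 3]
  [6, 11, 0, 4]
  [3, 7, 10, 0]

This is the Floyd-Warshall all-pairs shortest-path computation. For each intermediate vertex k = 0, 1, …, 3, update dist[i][j] ← min(dist[i][j], dist[i][k] + dist[k][j]). The final matrix gives, for each (i, j), the minimum total weight of any directed path from i to j (possibly empty when i = j).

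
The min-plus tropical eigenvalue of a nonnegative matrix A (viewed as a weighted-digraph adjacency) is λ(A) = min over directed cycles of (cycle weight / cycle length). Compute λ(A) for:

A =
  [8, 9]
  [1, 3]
λ(A) = 3

Enumerate directed cycles and compute their means (weight / length). Sample:
  cycle 0 → 0: weight = 8, length = 1, mean = 8/1 ≈ 8.000
  cycle 1 → 1: weight = 3, length = 1, mean = 3/1 ≈ 3.000
  cycle 0 → 1 → 0: weight = 10, length = 2, mean = 10/2 ≈ 5.000
  cycle 1 → 0 → 1: weight = 10, length = 2, mean = 10/2 ≈ 5.000
Minimum mean = 3.000, attained e.g. along the cycle 1 → 1 with weight 3 and length 1. So λ(A) = 3/1 = 3.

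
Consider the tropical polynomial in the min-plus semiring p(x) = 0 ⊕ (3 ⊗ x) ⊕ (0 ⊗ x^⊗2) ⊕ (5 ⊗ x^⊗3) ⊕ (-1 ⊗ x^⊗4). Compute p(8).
p(8) = 0

A tropical monomial a ⊗ x^⊗i evaluates to a + i · x. Evaluating each term at x = 8:
  Term 0 contributes 0 + 0 · 8 = 0
  Term 1 contributes 3 + 1 · 8 = 11
  Term 2 contributes 0 + 2 · 8 = 16
  Term 3 contributes 5 + 3 · 8 = 29
  Term 4 contributes -1 + 4 · 8 = 31
p(8) = ⊕ of these = min[0, 11, 16, 29, 31] = 0.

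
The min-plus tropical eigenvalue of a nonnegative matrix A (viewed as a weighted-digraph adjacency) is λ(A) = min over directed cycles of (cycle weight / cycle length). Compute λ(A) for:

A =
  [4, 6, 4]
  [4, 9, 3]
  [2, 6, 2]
λ(A) = 2

Enumerate directed cycles and compute their means (weight / length). Sample:
  cycle 0 → 0: weight = 4, length = 1, mean = 4/1 ≈ 4.000
  cycle 1 → 1: weight = 9, length = 1, mean = 9/1 ≈ 9.000
  cycle 2 → 2: weight = 2, length = 1, mean = 2/1 ≈ 2.000
  cycle 0 → 1 → 0: weight = 10, length = 2, mean = 10/2 ≈ 5.000
  cycle 0 → 2 → 0: weight = 6, length = 2, mean = 6/2 ≈ 3.000
  cycle 1 → 0 → 1: weight = 10, length = 2, mean = 10/2 ≈ 5.000
Minimum mean = 2.000, attained e.g. along the cycle 2 → 2 with weight 2 and length 1. So λ(A) = 2/1 = 2.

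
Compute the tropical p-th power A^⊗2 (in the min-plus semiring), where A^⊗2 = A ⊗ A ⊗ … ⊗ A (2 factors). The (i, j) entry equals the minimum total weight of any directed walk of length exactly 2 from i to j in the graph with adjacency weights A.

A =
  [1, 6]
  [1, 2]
A^⊗2 =
  [2, 7]
  [2, 4]

Each entry (A^⊗2)_ij equals the minimum over all length-2 walks i = v_0 → v_1 → … → v_2 = j of Σ_t A[v_t][v_{t+1}]. For example, for (i, j) = (0, 1) we minimise over 2 possible intermediate vertex sequences; the minimum is 7, attained along the walk 0 → 0 → 1.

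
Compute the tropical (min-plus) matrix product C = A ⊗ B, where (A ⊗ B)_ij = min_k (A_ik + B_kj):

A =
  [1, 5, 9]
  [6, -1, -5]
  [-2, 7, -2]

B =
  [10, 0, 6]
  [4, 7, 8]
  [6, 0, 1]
A ⊗ B =
  [9, 1, 7]
  [1, -5, -4]
  [4, -2, -1]

Apply the min-plus product entry-by-entry:
  C[0][0] = min over k of (A[0][0] + B[0][0] = 1 + 10 = 11, A[0][1] + B[1][0] = 5 + 4 = 9, A[0][2] + B[2][0] = 9 + 6 = 15) = 9 (attained at k = 1)
  C[0][1] = min over k of (A[0][0] + B[0][1] = 1 + 0 = 1, A[0][1] + B[1][1] = 5 + 7 = 12, A[0][2] + B[2][1] = 9 + 0 = 9) = 1 (attained at k = 0)
  C[0][2] = min over k of (A[0][0] + B[0][2] = 1 + 6 = 7, A[0][1] + B[1][2] = 5 + 8 = 13, A[0][2] + B[2][2] = 9 + 1 = 10) = 7 (attained at k = 0)
  C[1][0] = min over k of (A[1][0] + B[0][0] = 6 + 10 = 16, A[1][1] + B[1][0] = -1 + 4 = 3, A[1][2] + B[2][0] = -5 + 6 = 1) = 1 (attained at k = 2)
  C[1][1] = min over k of (A[1][0] + B[0][1] = 6 + 0 = 6, A[1][1] + B[1][1] = -1 + 7 = 6, A[1][2] + B[2][1] = -5 + 0 = -5) = -5 (attained at k = 2)
  C[1][2] = min over k of (A[1][0] + B[0][2] = 6 + 6 = 12, A[1][1] + B[1][2] = -1 + 8 = 7, A[1][2] + B[2][2] = -5 + 1 = -4) = -4 (attained at k = 2)
  C[2][0] = min over k of (A[2][0] + B[0][0] = -2 + 10 = 8, A[2][1] + B[1][0] = 7 + 4 = 11, A[2][2] + B[2][0] = -2 + 6 = 4) = 4 (attained at k = 2)
  C[2][1] = min over k of (A[2][0] + B[0][1] = -2 + 0 = -2, A[2][1] + B[1][1] = 7 + 7 = 14, A[2][2] + B[2][1] = -2 + 0 = -2) = -2 (attained at k = 0)
  C[2][2] = min over k of (A[2][0] + B[0][2] = -2 + 6 = 4, A[2][1] + B[1][2] = 7 + 8 = 15, A[2][2] + B[2][2] = -2 + 1 = -1) = -1 (attained at k = 2)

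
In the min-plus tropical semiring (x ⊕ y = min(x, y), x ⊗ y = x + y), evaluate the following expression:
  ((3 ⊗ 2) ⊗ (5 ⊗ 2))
((3 ⊗ 2) ⊗ (5 ⊗ 2)) = 12

Expand innermost to outermost. Recall ⊕ takes the minimum of its arguments and ⊗ takes their sum. Working out the expression ((3 ⊗ 2) ⊗ (5 ⊗ 2)) gives 12.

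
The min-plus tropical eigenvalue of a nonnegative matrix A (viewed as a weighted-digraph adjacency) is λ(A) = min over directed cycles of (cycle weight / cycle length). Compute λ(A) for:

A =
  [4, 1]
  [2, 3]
λ(A) = 3/2

Enumerate directed cycles and compute their means (weight / length). Sample:
  cycle 0 → 0: weight = 4, length = 1, mean = 4/1 ≈ 4.000
  cycle 1 → 1: weight = 3, length = 1, mean = 3/1 ≈ 3.000
  cycle 0 → 1 → 0: weight = 3, length = 2, mean = 3/2 ≈ 1.500
  cycle 1 → 0 → 1: weight = 3, length = 2, mean = 3/2 ≈ 1.500
Minimum mean = 1.500, attained e.g. along the cycle 0 → 1 → 0 with weight 3 and length 2. So λ(A) = 3/2 = 3/2.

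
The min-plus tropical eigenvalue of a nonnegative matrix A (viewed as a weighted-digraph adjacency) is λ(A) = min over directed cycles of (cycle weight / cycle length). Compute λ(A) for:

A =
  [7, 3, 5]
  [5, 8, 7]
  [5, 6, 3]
λ(A) = 3

Enumerate directed cycles and compute their means (weight / length). Sample:
  cycle 0 → 0: weight = 7, length = 1, mean = 7/1 ≈ 7.000
  cycle 1 → 1: weight = 8, length = 1, mean = 8/1 ≈ 8.000
  cycle 2 → 2: weight = 3, length = 1, mean = 3/1 ≈ 3.000
  cycle 0 → 1 → 0: weight = 8, length = 2, mean = 8/2 ≈ 4.000
  cycle 0 → 2 → 0: weight = 10, length = 2, mean = 10/2 ≈ 5.000
  cycle 1 → 0 → 1: weight = 8, length = 2, mean = 8/2 ≈ 4.000
Minimum mean = 3.000, attained e.g. along the cycle 2 → 2 with weight 3 and length 1. So λ(A) = 3/1 = 3.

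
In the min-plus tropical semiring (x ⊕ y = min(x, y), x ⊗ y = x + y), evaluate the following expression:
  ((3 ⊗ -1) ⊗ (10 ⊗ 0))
((3 ⊗ -1) ⊗ (10 ⊗ 0)) = 12

Expand innermost to outermost. Recall ⊕ takes the minimum of its arguments and ⊗ takes their sum. Working out the expression ((3 ⊗ -1) ⊗ (10 ⊗ 0)) gives 12.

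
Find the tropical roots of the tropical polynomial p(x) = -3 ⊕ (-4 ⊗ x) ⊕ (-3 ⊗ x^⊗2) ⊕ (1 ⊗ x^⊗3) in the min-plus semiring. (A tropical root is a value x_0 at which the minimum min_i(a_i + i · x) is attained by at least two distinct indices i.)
Roots: {-4, -1, 1}

Each tropical root is a break point of the lower envelope of the lines y = a_i + i · x (there are 4 lines, with slopes 0, 1, ..., 3). Only the lines that attain the minimum somewhere contribute to roots; other lines are dominated. Here the surviving (envelope) indices are i = 3, i = 2, i = 1, i = 0.
Intersections between consecutive envelope lines give the roots: for adjacent envelope indices i < j the intersection is x = (a_i − a_j) / (j − i). Reading off the sorted break points: {-4, -1, 1}.
Verification: at each break x_0, at least two indices attain the minimum of min_i(a_i + i · x_0).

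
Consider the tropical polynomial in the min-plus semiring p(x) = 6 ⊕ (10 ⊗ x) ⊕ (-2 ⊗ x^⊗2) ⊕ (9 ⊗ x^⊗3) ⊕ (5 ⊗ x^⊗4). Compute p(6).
p(6) = 6

A tropical monomial a ⊗ x^⊗i evaluates to a + i · x. Evaluating each term at x = 6:
  Term 0 contributes 6 + 0 · 6 = 6
  Term 1 contributes 10 + 1 · 6 = 16
  Term 2 contributes -2 + 2 · 6 = 10
  Term 3 contributes 9 + 3 · 6 = 27
  Term 4 contributes 5 + 4 · 6 = 29
p(6) = ⊕ of these = min[6, 16, 10, 27, 29] = 6.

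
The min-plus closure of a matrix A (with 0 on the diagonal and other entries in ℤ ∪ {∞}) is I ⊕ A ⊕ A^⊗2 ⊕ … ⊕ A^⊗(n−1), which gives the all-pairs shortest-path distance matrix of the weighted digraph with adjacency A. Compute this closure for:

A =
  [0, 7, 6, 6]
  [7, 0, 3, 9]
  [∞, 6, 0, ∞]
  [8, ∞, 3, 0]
Closure =
  [0, 7, 6, 6]
  [7, 0, 3, 9]
  [13, 6, 0, 15]
  [8, 9, 3, 0]

This is the Floyd-Warshall all-pairs shortest-path computation. For each intermediate vertex k = 0, 1, …, 3, update dist[i][j] ← min(dist[i][j], dist[i][k] + dist[k][j]). The final matrix gives, for each (i, j), the minimum total weight of any directed path from i to j (possibly empty when i = j).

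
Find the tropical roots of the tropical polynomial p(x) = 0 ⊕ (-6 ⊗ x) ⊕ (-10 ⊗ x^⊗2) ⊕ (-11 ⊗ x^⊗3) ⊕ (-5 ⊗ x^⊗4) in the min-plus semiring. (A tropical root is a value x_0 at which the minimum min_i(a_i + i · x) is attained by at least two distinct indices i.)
Roots: {-6, 1, 4, 6}

Each tropical root is a break point of the lower envelope of the lines y = a_i + i · x (there are 5 lines, with slopes 0, 1, ..., 4). Only the lines that attain the minimum somewhere contribute to roots; other lines are dominated. Here the surviving (envelope) indices are i = 4, i = 3, i = 2, i = 1, i = 0.
Intersections between consecutive envelope lines give the roots: for adjacent envelope indices i < j the intersection is x = (a_i − a_j) / (j − i). Reading off the sorted break points: {-6, 1, 4, 6}.
Verification: at each break x_0, at least two indices attain the minimum of min_i(a_i + i · x_0).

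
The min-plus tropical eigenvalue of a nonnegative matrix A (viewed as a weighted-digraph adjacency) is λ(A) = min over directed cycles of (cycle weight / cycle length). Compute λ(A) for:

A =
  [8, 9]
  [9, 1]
λ(A) = 1

Enumerate directed cycles and compute their means (weight / length). Sample:
  cycle 0 → 0: weight = 8, length = 1, mean = 8/1 ≈ 8.000
  cycle 1 → 1: weight = 1, length = 1, mean = 1/1 ≈ 1.000
  cycle 0 → 1 → 0: weight = 18, length = 2, mean = 18/2 ≈ 9.000
  cycle 1 → 0 → 1: weight = 18, length = 2, mean = 18/2 ≈ 9.000
Minimum mean = 1.000, attained e.g. along the cycle 1 → 1 with weight 1 and length 1. So λ(A) = 1/1 = 1.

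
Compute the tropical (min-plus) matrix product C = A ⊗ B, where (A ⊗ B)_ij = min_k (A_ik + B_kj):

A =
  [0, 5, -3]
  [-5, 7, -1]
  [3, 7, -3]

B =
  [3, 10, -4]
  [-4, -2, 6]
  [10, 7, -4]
A ⊗ B =
  [1, 3, -7]
  [-2, 5, -9]
  [3, 4, -7]

Apply the min-plus product entry-by-entry:
  C[0][0] = min over k of (A[0][0] + B[0][0] = 0 + 3 = 3, A[0][1] + B[1][0] = 5 + -4 = 1, A[0][2] + B[2][0] = -3 + 10 = 7) = 1 (attained at k = 1)
  C[0][1] = min over k of (A[0][0] + B[0][1] = 0 + 10 = 10, A[0][1] + B[1][1] = 5 + -2 = 3, A[0][2] + B[2][1] = -3 + 7 = 4) = 3 (attained at k = 1)
  C[0][2] = min over k of (A[0][0] + B[0][2] = 0 + -4 = -4, A[0][1] + B[1][2] = 5 + 6 = 11, A[0][2] + B[2][2] = -3 + -4 = -7) = -7 (attained at k = 2)
  C[1][0] = min over k of (A[1][0] + B[0][0] = -5 + 3 = -2, A[1][1] + B[1][0] = 7 + -4 = 3, A[1][2] + B[2][0] = -1 + 10 = 9) = -2 (attained at k = 0)
  C[1][1] = min over k of (A[1][0] + B[0][1] = -5 + 10 = 5, A[1][1] + B[1][1] = 7 + -2 = 5, A[1][2] + B[2][1] = -1 + 7 = 6) = 5 (attained at k = 0)
  C[1][2] = min over k of (A[1][0] + B[0][2] = -5 + -4 = -9, A[1][1] + B[1][2] = 7 + 6 = 13, A[1][2] + B[2][2] = -1 + -4 = -5) = -9 (attained at k = 0)
  C[2][0] = min over k of (A[2][0] + B[0][0] = 3 + 3 = 6, A[2][1] + B[1][0] = 7 + -4 = 3, A[2][2] + B[2][0] = -3 + 10 = 7) = 3 (attained at k = 1)
  C[2][1] = min over k of (A[2][0] + B[0][1] = 3 + 10 = 13, A[2][1] + B[1][1] = 7 + -2 = 5, A[2][2] + B[2][1] = -3 + 7 = 4) = 4 (attained at k = 2)
  C[2][2] = min over k of (A[2][0] + B[0][2] = 3 + -4 = -1, A[2][1] + B[1][2] = 7 + 6 = 13, A[2][2] + B[2][2] = -3 + -4 = -7) = -7 (attained at k = 2)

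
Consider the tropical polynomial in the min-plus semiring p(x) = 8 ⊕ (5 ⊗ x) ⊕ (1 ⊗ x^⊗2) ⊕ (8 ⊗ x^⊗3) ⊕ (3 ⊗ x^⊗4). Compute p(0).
p(0) = 1

A tropical monomial a ⊗ x^⊗i evaluates to a + i · x. Evaluating each term at x = 0:
  Term 0 contributes 8 + 0 · 0 = 8
  Term 1 contributes 5 + 1 · 0 = 5
  Term 2 contributes 1 + 2 · 0 = 1
  Term 3 contributes 8 + 3 · 0 = 8
  Term 4 contributes 3 + 4 · 0 = 3
p(0) = ⊕ of these = min[8, 5, 1, 8, 3] = 1.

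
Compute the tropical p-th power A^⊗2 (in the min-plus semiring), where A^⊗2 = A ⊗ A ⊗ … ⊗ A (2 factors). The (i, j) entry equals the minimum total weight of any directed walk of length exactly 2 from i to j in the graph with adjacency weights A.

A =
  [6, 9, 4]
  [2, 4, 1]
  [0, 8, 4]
A^⊗2 =
  [4, 12, 8]
  [1, 8, 5]
  [4, 9, 4]

Each entry (A^⊗2)_ij equals the minimum over all length-2 walks i = v_0 → v_1 → … → v_2 = j of Σ_t A[v_t][v_{t+1}]. For example, for (i, j) = (0, 2) we minimise over 3 possible intermediate vertex sequences; the minimum is 8, attained along the walk 0 → 2 → 2.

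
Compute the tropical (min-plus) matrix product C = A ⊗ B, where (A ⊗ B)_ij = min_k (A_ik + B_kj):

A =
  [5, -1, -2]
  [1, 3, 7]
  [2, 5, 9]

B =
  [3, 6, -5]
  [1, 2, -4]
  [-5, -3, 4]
A ⊗ B =
  [-7, -5, -5]
  [2, 4, -4]
  [4, 6, -3]

Apply the min-plus product entry-by-entry:
  C[0][0] = min over k of (A[0][0] + B[0][0] = 5 + 3 = 8, A[0][1] + B[1][0] = -1 + 1 = 0, A[0][2] + B[2][0] = -2 + -5 = -7) = -7 (attained at k = 2)
  C[0][1] = min over k of (A[0][0] + B[0][1] = 5 + 6 = 11, A[0][1] + B[1][1] = -1 + 2 = 1, A[0][2] + B[2][1] = -2 + -3 = -5) = -5 (attained at k = 2)
  C[0][2] = min over k of (A[0][0] + B[0][2] = 5 + -5 = 0, A[0][1] + B[1][2] = -1 + -4 = -5, A[0][2] + B[2][2] = -2 + 4 = 2) = -5 (attained at k = 1)
  C[1][0] = min over k of (A[1][0] + B[0][0] = 1 + 3 = 4, A[1][1] + B[1][0] = 3 + 1 = 4, A[1][2] + B[2][0] = 7 + -5 = 2) = 2 (attained at k = 2)
  C[1][1] = min over k of (A[1][0] + B[0][1] = 1 + 6 = 7, A[1][1] + B[1][1] = 3 + 2 = 5, A[1][2] + B[2][1] = 7 + -3 = 4) = 4 (attained at k = 2)
  C[1][2] = min over k of (A[1][0] + B[0][2] = 1 + -5 = -4, A[1][1] + B[1][2] = 3 + -4 = -1, A[1][2] + B[2][2] = 7 + 4 = 11) = -4 (attained at k = 0)
  C[2][0] = min over k of (A[2][0] + B[0][0] = 2 + 3 = 5, A[2][1] + B[1][0] = 5 + 1 = 6, A[2][2] + B[2][0] = 9 + -5 = 4) = 4 (attained at k = 2)
  C[2][1] = min over k of (A[2][0] + B[0][1] = 2 + 6 = 8, A[2][1] + B[1][1] = 5 + 2 = 7, A[2][2] + B[2][1] = 9 + -3 = 6) = 6 (attained at k = 2)
  C[2][2] = min over k of (A[2][0] + B[0][2] = 2 + -5 = -3, A[2][1] + B[1][2] = 5 + -4 = 1, A[2][2] + B[2][2] = 9 + 4 = 13) = -3 (attained at k = 0)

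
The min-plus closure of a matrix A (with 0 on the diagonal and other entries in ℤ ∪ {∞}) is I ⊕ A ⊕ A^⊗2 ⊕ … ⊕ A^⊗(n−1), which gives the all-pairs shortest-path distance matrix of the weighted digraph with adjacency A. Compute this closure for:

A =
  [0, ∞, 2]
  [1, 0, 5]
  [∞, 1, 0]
Closure =
  [0, 3, 2]
  [1, 0, 3]
  [2, 1, 0]

This is the Floyd-Warshall all-pairs shortest-path computation. For each intermediate vertex k = 0, 1, …, 2, update dist[i][j] ← min(dist[i][j], dist[i][k] + dist[k][j]). The final matrix gives, for each (i, j), the minimum total weight of any directed path from i to j (possibly empty when i = j).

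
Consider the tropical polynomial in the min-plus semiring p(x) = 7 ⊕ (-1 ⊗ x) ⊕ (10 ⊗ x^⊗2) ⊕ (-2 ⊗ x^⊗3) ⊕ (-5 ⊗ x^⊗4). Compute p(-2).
p(-2) = -13

A tropical monomial a ⊗ x^⊗i evaluates to a + i · x. Evaluating each term at x = -2:
  Term 0 contributes 7 + 0 · -2 = 7
  Term 1 contributes -1 + 1 · -2 = -3
  Term 2 contributes 10 + 2 · -2 = 6
  Term 3 contributes -2 + 3 · -2 = -8
  Term 4 contributes -5 + 4 · -2 = -13
p(-2) = ⊕ of these = min[7, -3, 6, -8, -13] = -13.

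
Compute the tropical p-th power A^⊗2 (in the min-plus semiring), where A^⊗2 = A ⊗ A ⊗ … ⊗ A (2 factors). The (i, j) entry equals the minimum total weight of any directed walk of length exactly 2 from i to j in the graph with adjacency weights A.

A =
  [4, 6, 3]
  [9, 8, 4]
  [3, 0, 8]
A^⊗2 =
  [6, 3, 7]
  [7, 4, 12]
  [7, 8, 4]

Each entry (A^⊗2)_ij equals the minimum over all length-2 walks i = v_0 → v_1 → … → v_2 = j of Σ_t A[v_t][v_{t+1}]. For example, for (i, j) = (0, 2) we minimise over 3 possible intermediate vertex sequences; the minimum is 7, attained along the walk 0 → 0 → 2.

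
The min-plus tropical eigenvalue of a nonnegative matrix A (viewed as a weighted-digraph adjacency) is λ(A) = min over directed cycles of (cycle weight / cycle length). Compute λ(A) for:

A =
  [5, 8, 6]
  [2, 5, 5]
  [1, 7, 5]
λ(A) = 7/2

Enumerate directed cycles and compute their means (weight / length). Sample:
  cycle 0 → 0: weight = 5, length = 1, mean = 5/1 ≈ 5.000
  cycle 1 → 1: weight = 5, length = 1, mean = 5/1 ≈ 5.000
  cycle 2 → 2: weight = 5, length = 1, mean = 5/1 ≈ 5.000
  cycle 0 → 1 → 0: weight = 10, length = 2, mean = 10/2 ≈ 5.000
  cycle 0 → 2 → 0: weight = 7, length = 2, mean = 7/2 ≈ 3.500
  cycle 1 → 0 → 1: weight = 10, length = 2, mean = 10/2 ≈ 5.000
Minimum mean = 3.500, attained e.g. along the cycle 0 → 2 → 0 with weight 7 and length 2. So λ(A) = 7/2 = 7/2.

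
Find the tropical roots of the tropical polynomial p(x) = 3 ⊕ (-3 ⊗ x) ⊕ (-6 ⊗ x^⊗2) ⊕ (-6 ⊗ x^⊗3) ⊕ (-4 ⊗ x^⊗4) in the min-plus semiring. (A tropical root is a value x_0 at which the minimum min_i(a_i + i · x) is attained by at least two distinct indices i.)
Roots: {-2, 0, 3, 6}

Each tropical root is a break point of the lower envelope of the lines y = a_i + i · x (there are 5 lines, with slopes 0, 1, ..., 4). Only the lines that attain the minimum somewhere contribute to roots; other lines are dominated. Here the surviving (envelope) indices are i = 4, i = 3, i = 2, i = 1, i = 0.
Intersections between consecutive envelope lines give the roots: for adjacent envelope indices i < j the intersection is x = (a_i − a_j) / (j − i). Reading off the sorted break points: {-2, 0, 3, 6}.
Verification: at each break x_0, at least two indices attain the minimum of min_i(a_i + i · x_0).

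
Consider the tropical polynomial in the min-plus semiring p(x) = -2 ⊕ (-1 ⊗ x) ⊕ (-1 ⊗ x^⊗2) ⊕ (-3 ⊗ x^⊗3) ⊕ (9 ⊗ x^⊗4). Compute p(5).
p(5) = -2

A tropical monomial a ⊗ x^⊗i evaluates to a + i · x. Evaluating each term at x = 5:
  Term 0 contributes -2 + 0 · 5 = -2
  Term 1 contributes -1 + 1 · 5 = 4
  Term 2 contributes -1 + 2 · 5 = 9
  Term 3 contributes -3 + 3 · 5 = 12
  Term 4 contributes 9 + 4 · 5 = 29
p(5) = ⊕ of these = min[-2, 4, 9, 12, 29] = -2.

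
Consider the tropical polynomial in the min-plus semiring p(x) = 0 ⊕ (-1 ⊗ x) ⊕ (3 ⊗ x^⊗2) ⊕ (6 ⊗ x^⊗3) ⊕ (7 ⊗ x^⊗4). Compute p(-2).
p(-2) = -3

A tropical monomial a ⊗ x^⊗i evaluates to a + i · x. Evaluating each term at x = -2:
  Term 0 contributes 0 + 0 · -2 = 0
  Term 1 contributes -1 + 1 · -2 = -3
  Term 2 contributes 3 + 2 · -2 = -1
  Term 3 contributes 6 + 3 · -2 = 0
  Term 4 contributes 7 + 4 · -2 = -1
p(-2) = ⊕ of these = min[0, -3, -1, 0, -1] = -3.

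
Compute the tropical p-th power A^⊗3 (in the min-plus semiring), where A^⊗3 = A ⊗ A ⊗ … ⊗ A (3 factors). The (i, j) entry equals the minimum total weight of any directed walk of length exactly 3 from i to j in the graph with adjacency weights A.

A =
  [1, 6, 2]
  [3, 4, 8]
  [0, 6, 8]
A^⊗3 =
  [3, 8, 4]
  [5, 10, 6]
  [2, 7, 3]

Each entry (A^⊗3)_ij equals the minimum over all length-3 walks i = v_0 → v_1 → … → v_3 = j of Σ_t A[v_t][v_{t+1}]. For example, for (i, j) = (0, 2) we minimise over 9 possible intermediate vertex sequences; the minimum is 4, attained along the walk 0 → 0 → 0 → 2.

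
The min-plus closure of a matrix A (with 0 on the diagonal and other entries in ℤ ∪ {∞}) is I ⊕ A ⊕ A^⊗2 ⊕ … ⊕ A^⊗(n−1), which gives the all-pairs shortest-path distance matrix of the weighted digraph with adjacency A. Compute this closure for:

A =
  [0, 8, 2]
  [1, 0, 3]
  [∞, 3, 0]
Closure =
  [0, 5, 2]
  [1, 0, 3]
  [4, 3, 0]

This is the Floyd-Warshall all-pairs shortest-path computation. For each intermediate vertex k = 0, 1, …, 2, update dist[i][j] ← min(dist[i][j], dist[i][k] + dist[k][j]). The final matrix gives, for each (i, j), the minimum total weight of any directed path from i to j (possibly empty when i = j).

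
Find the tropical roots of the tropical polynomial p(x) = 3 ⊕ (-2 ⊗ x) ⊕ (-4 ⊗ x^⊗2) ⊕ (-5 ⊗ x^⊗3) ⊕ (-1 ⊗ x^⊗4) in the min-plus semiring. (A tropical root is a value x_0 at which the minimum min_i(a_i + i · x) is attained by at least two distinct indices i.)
Roots: {-4, 1, 2, 5}

Each tropical root is a break point of the lower envelope of the lines y = a_i + i · x (there are 5 lines, with slopes 0, 1, ..., 4). Only the lines that attain the minimum somewhere contribute to roots; other lines are dominated. Here the surviving (envelope) indices are i = 4, i = 3, i = 2, i = 1, i = 0.
Intersections between consecutive envelope lines give the roots: for adjacent envelope indices i < j the intersection is x = (a_i − a_j) / (j − i). Reading off the sorted break points: {-4, 1, 2, 5}.
Verification: at each break x_0, at least two indices attain the minimum of min_i(a_i + i · x_0).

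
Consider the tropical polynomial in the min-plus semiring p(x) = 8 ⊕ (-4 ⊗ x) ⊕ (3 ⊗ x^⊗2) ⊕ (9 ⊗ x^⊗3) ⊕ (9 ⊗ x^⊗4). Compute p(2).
p(2) = -2

A tropical monomial a ⊗ x^⊗i evaluates to a + i · x. Evaluating each term at x = 2:
  Term 0 contributes 8 + 0 · 2 = 8
  Term 1 contributes -4 + 1 · 2 = -2
  Term 2 contributes 3 + 2 · 2 = 7
  Term 3 contributes 9 + 3 · 2 = 15
  Term 4 contributes 9 + 4 · 2 = 17
p(2) = ⊕ of these = min[8, -2, 7, 15, 17] = -2.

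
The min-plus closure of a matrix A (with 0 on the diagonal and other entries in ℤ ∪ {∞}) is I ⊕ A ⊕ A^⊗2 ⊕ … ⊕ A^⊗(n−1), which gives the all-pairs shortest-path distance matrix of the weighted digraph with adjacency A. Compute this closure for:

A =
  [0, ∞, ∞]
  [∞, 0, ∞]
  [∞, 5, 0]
Closure =
  [0, ∞, ∞]
  [∞, 0, ∞]
  [∞, 5, 0]

This is the Floyd-Warshall all-pairs shortest-path computation. For each intermediate vertex k = 0, 1, …, 2, update dist[i][j] ← min(dist[i][j], dist[i][k] + dist[k][j]). The final matrix gives, for each (i, j), the minimum total weight of any directed path from i to j (possibly empty when i = j).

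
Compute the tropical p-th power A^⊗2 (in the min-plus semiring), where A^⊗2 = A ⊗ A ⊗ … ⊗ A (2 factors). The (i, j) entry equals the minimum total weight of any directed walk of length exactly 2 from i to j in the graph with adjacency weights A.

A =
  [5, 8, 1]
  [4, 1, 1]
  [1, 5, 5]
A^⊗2 =
  [2, 6, 6]
  [2, 2, 2]
  [6, 6, 2]

Each entry (A^⊗2)_ij equals the minimum over all length-2 walks i = v_0 → v_1 → … → v_2 = j of Σ_t A[v_t][v_{t+1}]. For example, for (i, j) = (0, 2) we minimise over 3 possible intermediate vertex sequences; the minimum is 6, attained along the walk 0 → 0 → 2.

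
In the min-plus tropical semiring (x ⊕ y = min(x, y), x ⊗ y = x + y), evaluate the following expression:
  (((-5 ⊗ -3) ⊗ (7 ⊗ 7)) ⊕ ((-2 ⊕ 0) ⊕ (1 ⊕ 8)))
(((-5 ⊗ -3) ⊗ (7 ⊗ 7)) ⊕ ((-2 ⊕ 0) ⊕ (1 ⊕ 8))) = -2

Expand innermost to outermost. Recall ⊕ takes the minimum of its arguments and ⊗ takes their sum. Working out the expression (((-5 ⊗ -3) ⊗ (7 ⊗ 7)) ⊕ ((-2 ⊕ 0) ⊕ (1 ⊕ 8))) gives -2.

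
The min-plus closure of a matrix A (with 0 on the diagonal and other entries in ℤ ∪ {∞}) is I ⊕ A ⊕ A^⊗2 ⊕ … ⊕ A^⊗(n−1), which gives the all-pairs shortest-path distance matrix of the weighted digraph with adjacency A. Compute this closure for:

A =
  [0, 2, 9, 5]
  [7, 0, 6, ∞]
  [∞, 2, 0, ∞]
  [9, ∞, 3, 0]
Closure =
  [0, 2, 8, 5]
  [7, 0, 6, 12]
  [9, 2, 0, 14]
  [9, 5, 3, 0]

This is the Floyd-Warshall all-pairs shortest-path computation. For each intermediate vertex k = 0, 1, …, 3, update dist[i][j] ← min(dist[i][j], dist[i][k] + dist[k][j]). The final matrix gives, for each (i, j), the minimum total weight of any directed path from i to j (possibly empty when i = j).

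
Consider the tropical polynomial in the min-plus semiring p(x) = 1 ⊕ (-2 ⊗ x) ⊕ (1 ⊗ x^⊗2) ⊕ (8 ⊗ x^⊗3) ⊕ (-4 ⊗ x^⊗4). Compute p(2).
p(2) = 0

A tropical monomial a ⊗ x^⊗i evaluates to a + i · x. Evaluating each term at x = 2:
  Term 0 contributes 1 + 0 · 2 = 1
  Term 1 contributes -2 + 1 · 2 = 0
  Term 2 contributes 1 + 2 · 2 = 5
  Term 3 contributes 8 + 3 · 2 = 14
  Term 4 contributes -4 + 4 · 2 = 4
p(2) = ⊕ of these = min[1, 0, 5, 14, 4] = 0.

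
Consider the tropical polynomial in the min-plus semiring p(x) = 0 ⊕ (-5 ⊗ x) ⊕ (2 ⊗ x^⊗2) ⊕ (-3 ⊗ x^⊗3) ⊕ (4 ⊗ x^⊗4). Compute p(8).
p(8) = 0

A tropical monomial a ⊗ x^⊗i evaluates to a + i · x. Evaluating each term at x = 8:
  Term 0 contributes 0 + 0 · 8 = 0
  Term 1 contributes -5 + 1 · 8 = 3
  Term 2 contributes 2 + 2 · 8 = 18
  Term 3 contributes -3 + 3 · 8 = 21
  Term 4 contributes 4 + 4 · 8 = 36
p(8) = ⊕ of these = min[0, 3, 18, 21, 36] = 0.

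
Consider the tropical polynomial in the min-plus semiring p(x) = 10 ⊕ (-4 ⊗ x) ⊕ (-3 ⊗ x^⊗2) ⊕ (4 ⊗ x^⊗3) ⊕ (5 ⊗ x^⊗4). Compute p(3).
p(3) = -1

A tropical monomial a ⊗ x^⊗i evaluates to a + i · x. Evaluating each term at x = 3:
  Term 0 contributes 10 + 0 · 3 = 10
  Term 1 contributes -4 + 1 · 3 = -1
  Term 2 contributes -3 + 2 · 3 = 3
  Term 3 contributes 4 + 3 · 3 = 13
  Term 4 contributes 5 + 4 · 3 = 17
p(3) = ⊕ of these = min[10, -1, 3, 13, 17] = -1.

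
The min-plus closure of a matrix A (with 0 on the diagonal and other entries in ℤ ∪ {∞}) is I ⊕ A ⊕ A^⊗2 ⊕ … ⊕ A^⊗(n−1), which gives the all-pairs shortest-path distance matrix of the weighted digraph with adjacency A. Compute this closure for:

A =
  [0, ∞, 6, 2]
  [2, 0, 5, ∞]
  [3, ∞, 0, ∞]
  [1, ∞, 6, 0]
Closure =
  [0, ∞, 6, 2]
  [2, 0, 5, 4]
  [3, ∞, 0, 5]
  [1, ∞, 6, 0]

This is the Floyd-Warshall all-pairs shortest-path computation. For each intermediate vertex k = 0, 1, …, 3, update dist[i][j] ← min(dist[i][j], dist[i][k] + dist[k][j]). The final matrix gives, for each (i, j), the minimum total weight of any directed path from i to j (possibly empty when i = j).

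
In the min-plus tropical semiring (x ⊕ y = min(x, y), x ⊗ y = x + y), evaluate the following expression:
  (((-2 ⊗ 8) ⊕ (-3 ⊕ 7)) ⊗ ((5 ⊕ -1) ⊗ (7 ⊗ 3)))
(((-2 ⊗ 8) ⊕ (-3 ⊕ 7)) ⊗ ((5 ⊕ -1) ⊗ (7 ⊗ 3))) = 6

Expand innermost to outermost. Recall ⊕ takes the minimum of its arguments and ⊗ takes their sum. Working out the expression (((-2 ⊗ 8) ⊕ (-3 ⊕ 7)) ⊗ ((5 ⊕ -1) ⊗ (7 ⊗ 3))) gives 6.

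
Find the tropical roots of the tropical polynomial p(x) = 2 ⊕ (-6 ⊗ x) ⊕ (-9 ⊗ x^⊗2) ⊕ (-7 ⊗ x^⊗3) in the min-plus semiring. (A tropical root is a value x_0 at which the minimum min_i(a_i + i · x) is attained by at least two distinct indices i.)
Roots: {-2, 3, 8}

Each tropical root is a break point of the lower envelope of the lines y = a_i + i · x (there are 4 lines, with slopes 0, 1, ..., 3). Only the lines that attain the minimum somewhere contribute to roots; other lines are dominated. Here the surviving (envelope) indices are i = 3, i = 2, i = 1, i = 0.
Intersections between consecutive envelope lines give the roots: for adjacent envelope indices i < j the intersection is x = (a_i − a_j) / (j − i). Reading off the sorted break points: {-2, 3, 8}.
Verification: at each break x_0, at least two indices attain the minimum of min_i(a_i + i · x_0).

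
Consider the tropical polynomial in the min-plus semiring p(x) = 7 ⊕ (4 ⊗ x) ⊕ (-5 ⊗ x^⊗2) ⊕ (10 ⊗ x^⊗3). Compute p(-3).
p(-3) = -11

A tropical monomial a ⊗ x^⊗i evaluates to a + i · x. Evaluating each term at x = -3:
  Term 0 contributes 7 + 0 · -3 = 7
  Term 1 contributes 4 + 1 · -3 = 1
  Term 2 contributes -5 + 2 · -3 = -11
  Term 3 contributes 10 + 3 · -3 = 1
p(-3) = ⊕ of these = min[7, 1, -11, 1] = -11.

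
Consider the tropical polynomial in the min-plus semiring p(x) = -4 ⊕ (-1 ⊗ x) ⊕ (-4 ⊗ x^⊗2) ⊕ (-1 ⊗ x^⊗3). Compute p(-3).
p(-3) = -10

A tropical monomial a ⊗ x^⊗i evaluates to a + i · x. Evaluating each term at x = -3:
  Term 0 contributes -4 + 0 · -3 = -4
  Term 1 contributes -1 + 1 · -3 = -4
  Term 2 contributes -4 + 2 · -3 = -10
  Term 3 contributes -1 + 3 · -3 = -10
p(-3) = ⊕ of these = min[-4, -4, -10, -10] = -10.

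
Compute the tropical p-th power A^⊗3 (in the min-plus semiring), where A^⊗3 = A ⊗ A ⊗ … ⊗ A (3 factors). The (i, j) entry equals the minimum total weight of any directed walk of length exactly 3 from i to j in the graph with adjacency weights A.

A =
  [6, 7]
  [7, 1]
A^⊗3 =
  [15, 9]
  [9, 3]

Each entry (A^⊗3)_ij equals the minimum over all length-3 walks i = v_0 → v_1 → … → v_3 = j of Σ_t A[v_t][v_{t+1}]. For example, for (i, j) = (0, 1) we minimise over 4 possible intermediate vertex sequences; the minimum is 9, attained along the walk 0 → 1 → 1 → 1.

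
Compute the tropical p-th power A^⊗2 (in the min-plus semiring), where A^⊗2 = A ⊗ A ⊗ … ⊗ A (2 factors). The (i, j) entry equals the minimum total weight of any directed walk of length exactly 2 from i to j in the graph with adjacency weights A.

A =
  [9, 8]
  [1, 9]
A^⊗2 =
  [9, 17]
  [10, 9]

Each entry (A^⊗2)_ij equals the minimum over all length-2 walks i = v_0 → v_1 → … → v_2 = j of Σ_t A[v_t][v_{t+1}]. For example, for (i, j) = (0, 1) we minimise over 2 possible intermediate vertex sequences; the minimum is 17, attained along the walk 0 → 0 → 1.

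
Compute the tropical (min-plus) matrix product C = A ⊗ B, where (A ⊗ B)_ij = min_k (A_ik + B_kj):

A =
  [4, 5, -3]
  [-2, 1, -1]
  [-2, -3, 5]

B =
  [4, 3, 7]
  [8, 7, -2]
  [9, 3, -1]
A ⊗ B =
  [6, 0, -4]
  [2, 1, -2]
  [2, 1, -5]

Apply the min-plus product entry-by-entry:
  C[0][0] = min over k of (A[0][0] + B[0][0] = 4 + 4 = 8, A[0][1] + B[1][0] = 5 + 8 = 13, A[0][2] + B[2][0] = -3 + 9 = 6) = 6 (attained at k = 2)
  C[0][1] = min over k of (A[0][0] + B[0][1] = 4 + 3 = 7, A[0][1] + B[1][1] = 5 + 7 = 12, A[0][2] + B[2][1] = -3 + 3 = 0) = 0 (attained at k = 2)
  C[0][2] = min over k of (A[0][0] + B[0][2] = 4 + 7 = 11, A[0][1] + B[1][2] = 5 + -2 = 3, A[0][2] + B[2][2] = -3 + -1 = -4) = -4 (attained at k = 2)
  C[1][0] = min over k of (A[1][0] + B[0][0] = -2 + 4 = 2, A[1][1] + B[1][0] = 1 + 8 = 9, A[1][2] + B[2][0] = -1 + 9 = 8) = 2 (attained at k = 0)
  C[1][1] = min over k of (A[1][0] + B[0][1] = -2 + 3 = 1, A[1][1] + B[1][1] = 1 + 7 = 8, A[1][2] + B[2][1] = -1 + 3 = 2) = 1 (attained at k = 0)
  C[1][2] = min over k of (A[1][0] + B[0][2] = -2 + 7 = 5, A[1][1] + B[1][2] = 1 + -2 = -1, A[1][2] + B[2][2] = -1 + -1 = -2) = -2 (attained at k = 2)
  C[2][0] = min over k of (A[2][0] + B[0][0] = -2 + 4 = 2, A[2][1] + B[1][0] = -3 + 8 = 5, A[2][2] + B[2][0] = 5 + 9 = 14) = 2 (attained at k = 0)
  C[2][1] = min over k of (A[2][0] + B[0][1] = -2 + 3 = 1, A[2][1] + B[1][1] = -3 + 7 = 4, A[2][2] + B[2][1] = 5 + 3 = 8) = 1 (attained at k = 0)
  C[2][2] = min over k of (A[2][0] + B[0][2] = -2 + 7 = 5, A[2][1] + B[1][2] = -3 + -2 = -5, A[2][2] + B[2][2] = 5 + -1 = 4) = -5 (attained at k = 1)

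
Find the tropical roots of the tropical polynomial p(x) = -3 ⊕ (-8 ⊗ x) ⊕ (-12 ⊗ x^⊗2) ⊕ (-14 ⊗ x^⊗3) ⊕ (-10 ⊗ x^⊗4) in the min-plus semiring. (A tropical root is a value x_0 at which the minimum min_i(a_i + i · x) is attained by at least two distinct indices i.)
Roots: {-4, 2, 4, 5}

Each tropical root is a break point of the lower envelope of the lines y = a_i + i · x (there are 5 lines, with slopes 0, 1, ..., 4). Only the lines that attain the minimum somewhere contribute to roots; other lines are dominated. Here the surviving (envelope) indices are i = 4, i = 3, i = 2, i = 1, i = 0.
Intersections between consecutive envelope lines give the roots: for adjacent envelope indices i < j the intersection is x = (a_i − a_j) / (j − i). Reading off the sorted break points: {-4, 2, 4, 5}.
Verification: at each break x_0, at least two indices attain the minimum of min_i(a_i + i · x_0).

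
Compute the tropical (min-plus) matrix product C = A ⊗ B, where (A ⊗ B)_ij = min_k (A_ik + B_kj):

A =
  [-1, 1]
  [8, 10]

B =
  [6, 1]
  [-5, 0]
A ⊗ B =
  [-4, 0]
  [5, 9]

Apply the min-plus product entry-by-entry:
  C[0][0] = min over k of (A[0][0] + B[0][0] = -1 + 6 = 5, A[0][1] + B[1][0] = 1 + -5 = -4) = -4 (attained at k = 1)
  C[0][1] = min over k of (A[0][0] + B[0][1] = -1 + 1 = 0, A[0][1] + B[1][1] = 1 + 0 = 1) = 0 (attained at k = 0)
  C[1][0] = min over k of (A[1][0] + B[0][0] = 8 + 6 = 14, A[1][1] + B[1][0] = 10 + -5 = 5) = 5 (attained at k = 1)
  C[1][1] = min over k of (A[1][0] + B[0][1] = 8 + 1 = 9, A[1][1] + B[1][1] = 10 + 0 = 10) = 9 (attained at k = 0)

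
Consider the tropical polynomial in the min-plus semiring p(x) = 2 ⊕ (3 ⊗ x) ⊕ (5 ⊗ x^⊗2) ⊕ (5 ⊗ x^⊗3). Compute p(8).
p(8) = 2

A tropical monomial a ⊗ x^⊗i evaluates to a + i · x. Evaluating each term at x = 8:
  Term 0 contributes 2 + 0 · 8 = 2
  Term 1 contributes 3 + 1 · 8 = 11
  Term 2 contributes 5 + 2 · 8 = 21
  Term 3 contributes 5 + 3 · 8 = 29
p(8) = ⊕ of these = min[2, 11, 21, 29] = 2.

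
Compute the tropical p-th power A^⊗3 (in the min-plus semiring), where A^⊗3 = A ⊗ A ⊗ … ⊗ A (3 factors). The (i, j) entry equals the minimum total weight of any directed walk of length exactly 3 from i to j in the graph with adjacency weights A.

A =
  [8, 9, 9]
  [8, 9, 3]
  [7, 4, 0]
A^⊗3 =
  [16, 13, 9]
  [10, 7, 3]
  [7, 4, 0]

Each entry (A^⊗3)_ij equals the minimum over all length-3 walks i = v_0 → v_1 → … → v_3 = j of Σ_t A[v_t][v_{t+1}]. For example, for (i, j) = (0, 2) we minimise over 9 possible intermediate vertex sequences; the minimum is 9, attained along the walk 0 → 2 → 2 → 2.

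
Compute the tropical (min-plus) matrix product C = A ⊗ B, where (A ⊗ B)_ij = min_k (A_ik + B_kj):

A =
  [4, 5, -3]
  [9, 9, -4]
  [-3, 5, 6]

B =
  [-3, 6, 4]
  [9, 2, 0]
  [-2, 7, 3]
A ⊗ B =
  [-5, 4, 0]
  [-6, 3, -1]
  [-6, 3, 1]

Apply the min-plus product entry-by-entry:
  C[0][0] = min over k of (A[0][0] + B[0][0] = 4 + -3 = 1, A[0][1] + B[1][0] = 5 + 9 = 14, A[0][2] + B[2][0] = -3 + -2 = -5) = -5 (attained at k = 2)
  C[0][1] = min over k of (A[0][0] + B[0][1] = 4 + 6 = 10, A[0][1] + B[1][1] = 5 + 2 = 7, A[0][2] + B[2][1] = -3 + 7 = 4) = 4 (attained at k = 2)
  C[0][2] = min over k of (A[0][0] + B[0][2] = 4 + 4 = 8, A[0][1] + B[1][2] = 5 + 0 = 5, A[0][2] + B[2][2] = -3 + 3 = 0) = 0 (attained at k = 2)
  C[1][0] = min over k of (A[1][0] + B[0][0] = 9 + -3 = 6, A[1][1] + B[1][0] = 9 + 9 = 18, A[1][2] + B[2][0] = -4 + -2 = -6) = -6 (attained at k = 2)
  C[1][1] = min over k of (A[1][0] + B[0][1] = 9 + 6 = 15, A[1][1] + B[1][1] = 9 + 2 = 11, A[1][2] + B[2][1] = -4 + 7 = 3) = 3 (attained at k = 2)
  C[1][2] = min over k of (A[1][0] + B[0][2] = 9 + 4 = 13, A[1][1] + B[1][2] = 9 + 0 = 9, A[1][2] + B[2][2] = -4 + 3 = -1) = -1 (attained at k = 2)
  C[2][0] = min over k of (A[2][0] + B[0][0] = -3 + -3 = -6, A[2][1] + B[1][0] = 5 + 9 = 14, A[2][2] + B[2][0] = 6 + -2 = 4) = -6 (attained at k = 0)
  C[2][1] = min over k of (A[2][0] + B[0][1] = -3 + 6 = 3, A[2][1] + B[1][1] = 5 + 2 = 7, A[2][2] + B[2][1] = 6 + 7 = 13) = 3 (attained at k = 0)
  C[2][2] = min over k of (A[2][0] + B[0][2] = -3 + 4 = 1, A[2][1] + B[1][2] = 5 + 0 = 5, A[2][2] + B[2][2] = 6 + 3 = 9) = 1 (attained at k = 0)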